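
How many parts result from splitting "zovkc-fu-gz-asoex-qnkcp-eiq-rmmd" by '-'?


Input string: 'zovkc-fu-gz-asoex-qnkcp-eiq-rmmd'
Delimiter: '-'
Split result: 'zovkc', 'fu', 'gz', 'asoex', 'qnkcp', 'eiq', 'rmmd'
Number of parts: 7


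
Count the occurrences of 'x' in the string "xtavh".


Input string: 'xtavh'
Target character: 'x'
Scan each position: s[0]='x'
Matches found at indices: 0
Total: 1


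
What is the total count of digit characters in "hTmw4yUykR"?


Input string: 'hTmw4yUykR'
Operation: count digit characters (0-9)
Scan: 'h', 'T', 'm', 'w', '4'(digit), 'y', 'U', 'y', 'k', 'R'
Digits found: 1
Result: 1


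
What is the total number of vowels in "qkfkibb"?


Input string: 'qkfkibb'
Operation: count vowels (a, e, i, o, u)
Scan: s[0]='q', s[1]='k', s[2]='f', s[3]='k', s[4]='i' (vowel), s[5]='b', s[6]='b'
Vowels found: 1
Result: 1


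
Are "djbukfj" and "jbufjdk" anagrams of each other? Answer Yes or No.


String 1: 'djbukfj' -> sorted: 'bdfjjku'
String 2: 'jbufjdk' -> sorted: 'bdfjjku'
Compare sorted forms: 'bdfjjku' == 'bdfjjku'
Anagram: Yes


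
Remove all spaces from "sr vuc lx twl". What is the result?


Input string: 'sr vuc lx twl'
Operation: remove all spaces
Words: 'sr', 'vuc', 'lx', 'twl'
Join without spaces: srvuclxtwl


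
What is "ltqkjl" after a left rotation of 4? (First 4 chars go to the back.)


Input: 'ltqkjl', shift = 4
Operation: split at index 4 and swap parts
Front part s[0:4] = 'ltqk'
Back part s[4:] = 'jl'
Rotated = back + front = 'jl' + 'ltqk'
Result: jlltqk


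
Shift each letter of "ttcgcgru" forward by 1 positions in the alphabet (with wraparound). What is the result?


Input: 'ttcgcgru', shift = 1
Operation: for each letter, (position + 1) mod 26
Mapping: 't'(19+1=20)->'u', 't'(19+1=20)->'u', 'c'(2+1=3)->'d', 'g'(6+1=7)->'h', 'c'(2+1=3)->'d', 'g'(6+1=7)->'h', 'r'(17+1=18)->'s', 'u'(20+1=21)->'v'
Result: uudhdhsv


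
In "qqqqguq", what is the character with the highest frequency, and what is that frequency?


Input: 'qqqqguq'
Operation: tally each character
Counts: 'g':1, 'q':5, 'u':1
Maximum: 'q' appears 5 times


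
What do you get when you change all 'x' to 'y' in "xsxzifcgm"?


Input string: 'xsxzifcgm'
Operation: replace 'x' with 'y'
Positions of 'x': 0, 2
After replacement: ysyzifcgm


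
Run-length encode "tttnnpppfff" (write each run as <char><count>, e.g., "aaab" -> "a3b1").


Input: 'tttnnpppfff'
Operation: identify consecutive runs
Runs: 'ttt' -> t3, 'nn' -> n2, 'ppp' -> p3, 'fff' -> f3
Encoded: t3n2p3f3


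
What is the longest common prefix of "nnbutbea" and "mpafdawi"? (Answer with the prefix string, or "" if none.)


String 1: 'nnbutbea'
String 2: 'mpafdawi'
Compare position by position:
pos 0: 'n' vs 'm' differ -> stop
Longest common prefix: "" (length 0)


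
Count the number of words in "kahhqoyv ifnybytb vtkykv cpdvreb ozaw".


Input string: 'kahhqoyv ifnybytb vtkykv cpdvreb ozaw'
Operation: split by spaces
Words found: 'kahhqoyv', 'ifnybytb', 'vtkykv', 'cpdvreb', 'ozaw'
Word count: 5


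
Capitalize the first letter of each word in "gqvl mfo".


Input string: 'gqvl mfo'
Operation: capitalize first letter of each word
Word transformations: 'gqvl'->'Gqvl', 'mfo'->'Mfo'
Result: Gqvl Mfo


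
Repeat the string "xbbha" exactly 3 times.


Input string: 'xbbha'
Operation: repeat 3 times
Concatenation: 'xbbha' + 'xbbha' + 'xbbha'
Result: xbbhaxbbhaxbbha


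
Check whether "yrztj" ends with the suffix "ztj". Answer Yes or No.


Input string: 'yrztj'
Suffix to check: 'ztj'
Last 3 characters of input: 'ztj'
Match: True
Result: Yes


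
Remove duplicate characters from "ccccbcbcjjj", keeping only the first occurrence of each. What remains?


Input: 'ccccbcbcjjj'
Operation: keep first occurrence of each character
Scan: s[0]='c' new -> keep; s[1]='c' seen -> skip; s[2]='c' seen -> skip; s[3]='c' seen -> skip; s[4]='b' new -> keep; s[5]='c' seen -> skip; s[6]='b' seen -> skip; s[7]='c' seen -> skip; s[8]='j' new -> keep; s[9]='j' seen -> skip; s[10]='j' seen -> skip
Result: cbj


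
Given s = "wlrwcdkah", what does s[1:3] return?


Input string: 'wlrwcdkah'
Operation: slice [1:3]
Extract characters: s[1]='l', s[2]='r'
Result: lr


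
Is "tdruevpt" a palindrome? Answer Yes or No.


Input string: 'tdruevpt'
Reversed: 'tpveurdt'
Compare pairs: s[0]='t' vs s[7]='t' (match), s[1]='d' vs s[6]='p' (mismatch), s[2]='r' vs s[5]='v' (mismatch), s[3]='u' vs s[4]='e' (mismatch)
Palindrome: No


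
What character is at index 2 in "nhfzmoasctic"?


Input string: 'nhfzmoasctic'
Operation: get character at index 2
Index mapping: s[0]='n', s[1]='h', s[2]='f'
Result: 'f'


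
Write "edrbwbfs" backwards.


Input string: 'edrbwbfs'
Operation: reverse character order
Original order: 'e' -> 'd' -> 'r' -> 'b' -> 'w' -> 'b' -> 'f' -> 's'
Reversed order: 's' -> 'f' -> 'b' -> 'w' -> 'b' -> 'r' -> 'd' -> 'e'
Result: sfbwbrde


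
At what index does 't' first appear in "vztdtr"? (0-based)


Input string: 'vztdtr'
Target: 't'
Scanning left to right: s[0]='v', s[1]='z', s[2]='t'
First match at index: 2


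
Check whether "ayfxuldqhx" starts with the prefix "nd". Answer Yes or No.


Input string: 'ayfxuldqhx'
Prefix to check: 'nd'
First 2 characters of input: 'ay'
Match: False
Result: No


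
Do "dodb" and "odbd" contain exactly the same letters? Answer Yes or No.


String 1: 'dodb' -> sorted: 'bddo'
String 2: 'odbd' -> sorted: 'bddo'
Compare sorted forms: 'bddo' == 'bddo'
Anagram: Yes


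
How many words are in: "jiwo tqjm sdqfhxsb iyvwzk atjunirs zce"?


Input string: 'jiwo tqjm sdqfhxsb iyvwzk atjunirs zce'
Operation: split by spaces
Words found: 'jiwo', 'tqjm', 'sdqfhxsb', 'iyvwzk', 'atjunirs', 'zce'
Word count: 6


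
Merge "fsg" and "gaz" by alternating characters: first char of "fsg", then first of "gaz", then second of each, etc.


String 1: 'fsg'
String 2: 'gaz'
Operation: alternate characters
Pairs: 'f'+'g', 's'+'a', 'g'+'z'
Result: fgsagz


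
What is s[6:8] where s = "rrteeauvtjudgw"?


Input string: 'rrteeauvtjudgw'
Operation: slice [6:8]
Extract characters: s[6]='u', s[7]='v'
Result: uv


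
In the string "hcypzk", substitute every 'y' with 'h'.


Input string: 'hcypzk'
Operation: replace 'y' with 'h'
Positions of 'y': 2
After replacement: hchpzk


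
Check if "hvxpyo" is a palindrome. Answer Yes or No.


Input string: 'hvxpyo'
Reversed: 'oypxvh'
Compare pairs: s[0]='h' vs s[5]='o' (mismatch), s[1]='v' vs s[4]='y' (mismatch), s[2]='x' vs s[3]='p' (mismatch)
Palindrome: No


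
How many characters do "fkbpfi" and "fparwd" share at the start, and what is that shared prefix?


String 1: 'fkbpfi'
String 2: 'fparwd'
Compare position by position:
pos 0: 'f' vs 'f' match
pos 1: 'k' vs 'p' differ -> stop
Longest common prefix: "f" (length 1)


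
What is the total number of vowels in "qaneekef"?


Input string: 'qaneekef'
Operation: count vowels (a, e, i, o, u)
Scan: s[0]='q', s[1]='a' (vowel), s[2]='n', s[3]='e' (vowel), s[4]='e' (vowel), s[5]='k', s[6]='e' (vowel), s[7]='f'
Vowels found: 4
Result: 4


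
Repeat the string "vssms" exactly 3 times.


Input string: 'vssms'
Operation: repeat 3 times
Concatenation: 'vssms' + 'vssms' + 'vssms'
Result: vssmsvssmsvssms


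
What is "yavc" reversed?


Input string: 'yavc'
Operation: reverse character order
Original order: 'y' -> 'a' -> 'v' -> 'c'
Reversed order: 'c' -> 'v' -> 'a' -> 'y'
Result: cvay


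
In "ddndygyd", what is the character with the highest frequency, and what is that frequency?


Input: 'ddndygyd'
Operation: tally each character
Counts: 'd':4, 'g':1, 'n':1, 'y':2
Maximum: 'd' appears 4 times


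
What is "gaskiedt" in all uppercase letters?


Input string: 'gaskiedt'
Operation: convert each letter to uppercase
Mapping: 'g'->'G', 'a'->'A', 's'->'S', 'k'->'K', 'i'->'I', 'e'->'E', 'd'->'D', 't'->'T'
Result: GASKIEDT


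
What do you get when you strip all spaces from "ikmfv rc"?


Input string: 'ikmfv rc'
Operation: remove all spaces
Words: 'ikmfv', 'rc'
Join without spaces: ikmfvrc


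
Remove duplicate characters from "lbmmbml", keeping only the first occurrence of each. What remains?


Input: 'lbmmbml'
Operation: keep first occurrence of each character
Scan: s[0]='l' new -> keep; s[1]='b' new -> keep; s[2]='m' new -> keep; s[3]='m' seen -> skip; s[4]='b' seen -> skip; s[5]='m' seen -> skip; s[6]='l' seen -> skip
Result: lbm


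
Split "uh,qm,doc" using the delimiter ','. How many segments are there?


Input string: 'uh,qm,doc'
Delimiter: ','
Split result: 'uh', 'qm', 'doc'
Number of parts: 3


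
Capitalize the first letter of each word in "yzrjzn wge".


Input string: 'yzrjzn wge'
Operation: capitalize first letter of each word
Word transformations: 'yzrjzn'->'Yzrjzn', 'wge'->'Wge'
Result: Yzrjzn Wge


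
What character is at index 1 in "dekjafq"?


Input string: 'dekjafq'
Operation: get character at index 1
Index mapping: s[0]='d', s[1]='e'
Result: 'e'


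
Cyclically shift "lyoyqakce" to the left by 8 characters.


Input: 'lyoyqakce', shift = 8
Operation: split at index 8 and swap parts
Front part s[0:8] = 'lyoyqakc'
Back part s[8:] = 'e'
Rotated = back + front = 'e' + 'lyoyqakc'
Result: elyoyqakc


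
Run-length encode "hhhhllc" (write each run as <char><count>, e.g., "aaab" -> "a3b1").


Input: 'hhhhllc'
Operation: identify consecutive runs
Runs: 'hhhh' -> h4, 'll' -> l2, 'c' -> c1
Encoded: h4l2c1


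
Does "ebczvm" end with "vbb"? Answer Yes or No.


Input string: 'ebczvm'
Suffix to check: 'vbb'
Last 3 characters of input: 'zvm'
Match: False
Result: No


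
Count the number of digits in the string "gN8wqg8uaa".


Input string: 'gN8wqg8uaa'
Operation: count digit characters (0-9)
Scan: 'g', 'N', '8'(digit), 'w', 'q', 'g', '8'(digit), 'u', 'a', 'a'
Digits found: 2
Result: 2


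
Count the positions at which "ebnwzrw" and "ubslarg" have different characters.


String 1: 'ebnwzrw'
String 2: 'ubslarg'
Compare each position: pos 0: 'e'!='u', pos 1: 'b'=='b', pos 2: 'n'!='s', pos 3: 'w'!='l', pos 4: 'z'!='a', pos 5: 'r'=='r', pos 6: 'w'!='g'
Differing positions: 5
Hamming distance: 5


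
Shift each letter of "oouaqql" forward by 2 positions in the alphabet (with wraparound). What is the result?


Input: 'oouaqql', shift = 2
Operation: for each letter, (position + 2) mod 26
Mapping: 'o'(14+2=16)->'q', 'o'(14+2=16)->'q', 'u'(20+2=22)->'w', 'a'(0+2=2)->'c', 'q'(16+2=18)->'s', 'q'(16+2=18)->'s', 'l'(11+2=13)->'n'
Result: qqwcssn


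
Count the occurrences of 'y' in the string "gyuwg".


Input string: 'gyuwg'
Target character: 'y'
Scan each position: s[1]='y'
Matches found at indices: 1
Total: 1


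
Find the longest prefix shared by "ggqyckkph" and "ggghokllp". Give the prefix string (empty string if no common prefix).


String 1: 'ggqyckkph'
String 2: 'ggghokllp'
Compare position by position:
pos 0: 'g' vs 'g' match
pos 1: 'g' vs 'g' match
pos 2: 'q' vs 'g' differ -> stop
Longest common prefix: "gg" (length 2)


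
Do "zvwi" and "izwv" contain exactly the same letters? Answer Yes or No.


String 1: 'zvwi' -> sorted: 'ivwz'
String 2: 'izwv' -> sorted: 'ivwz'
Compare sorted forms: 'ivwz' == 'ivwz'
Anagram: Yes


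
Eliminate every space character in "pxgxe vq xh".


Input string: 'pxgxe vq xh'
Operation: remove all spaces
Words: 'pxgxe', 'vq', 'xh'
Join without spaces: pxgxevqxh


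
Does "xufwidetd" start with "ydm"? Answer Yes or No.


Input string: 'xufwidetd'
Prefix to check: 'ydm'
First 3 characters of input: 'xuf'
Match: False
Result: No


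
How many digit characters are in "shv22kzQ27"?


Input string: 'shv22kzQ27'
Operation: count digit characters (0-9)
Scan: 's', 'h', 'v', '2'(digit), '2'(digit), 'k', 'z', 'Q', '2'(digit), '7'(digit)
Digits found: 4
Result: 4


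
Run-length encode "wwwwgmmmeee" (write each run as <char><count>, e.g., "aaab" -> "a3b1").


Input: 'wwwwgmmmeee'
Operation: identify consecutive runs
Runs: 'wwww' -> w4, 'g' -> g1, 'mmm' -> m3, 'eee' -> e3
Encoded: w4g1m3e3


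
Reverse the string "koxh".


Input string: 'koxh'
Operation: reverse character order
Original order: 'k' -> 'o' -> 'x' -> 'h'
Reversed order: 'h' -> 'x' -> 'o' -> 'k'
Result: hxok


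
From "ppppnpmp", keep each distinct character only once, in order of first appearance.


Input: 'ppppnpmp'
Operation: keep first occurrence of each character
Scan: s[0]='p' new -> keep; s[1]='p' seen -> skip; s[2]='p' seen -> skip; s[3]='p' seen -> skip; s[4]='n' new -> keep; s[5]='p' seen -> skip; s[6]='m' new -> keep; s[7]='p' seen -> skip
Result: pnm


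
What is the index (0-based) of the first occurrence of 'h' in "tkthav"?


Input string: 'tkthav'
Target: 'h'
Scanning left to right: s[0]='t', s[1]='k', s[2]='t', s[3]='h'
First match at index: 3


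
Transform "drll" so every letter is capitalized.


Input string: 'drll'
Operation: convert each letter to uppercase
Mapping: 'd'->'D', 'r'->'R', 'l'->'L', 'l'->'L'
Result: DRLL


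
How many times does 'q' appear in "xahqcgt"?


Input string: 'xahqcgt'
Target character: 'q'
Scan each position: s[3]='q'
Matches found at indices: 3
Total: 1


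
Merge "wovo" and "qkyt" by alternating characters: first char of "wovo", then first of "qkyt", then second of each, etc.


String 1: 'wovo'
String 2: 'qkyt'
Operation: alternate characters
Pairs: 'w'+'q', 'o'+'k', 'v'+'y', 'o'+'t'
Result: wqokvyot


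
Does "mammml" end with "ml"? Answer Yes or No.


Input string: 'mammml'
Suffix to check: 'ml'
Last 2 characters of input: 'ml'
Match: True
Result: Yes


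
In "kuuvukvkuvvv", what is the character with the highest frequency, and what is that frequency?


Input: 'kuuvukvkuvvv'
Operation: tally each character
Counts: 'k':3, 'u':4, 'v':5
Maximum: 'v' appears 5 times


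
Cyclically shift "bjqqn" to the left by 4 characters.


Input: 'bjqqn', shift = 4
Operation: split at index 4 and swap parts
Front part s[0:4] = 'bjqq'
Back part s[4:] = 'n'
Rotated = back + front = 'n' + 'bjqq'
Result: nbjqq


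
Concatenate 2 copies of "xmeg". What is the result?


Input string: 'xmeg'
Operation: repeat 2 times
Concatenation: 'xmeg' + 'xmeg'
Result: xmegxmeg


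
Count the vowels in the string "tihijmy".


Input string: 'tihijmy'
Operation: count vowels (a, e, i, o, u)
Scan: s[0]='t', s[1]='i' (vowel), s[2]='h', s[3]='i' (vowel), s[4]='j', s[5]='m', s[6]='y'
Vowels found: 2
Result: 2


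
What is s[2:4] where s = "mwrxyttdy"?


Input string: 'mwrxyttdy'
Operation: slice [2:4]
Extract characters: s[2]='r', s[3]='x'
Result: rx


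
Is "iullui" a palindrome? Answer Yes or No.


Input string: 'iullui'
Reversed: 'iullui'
Compare pairs: s[0]='i' vs s[5]='i' (match), s[1]='u' vs s[4]='u' (match), s[2]='l' vs s[3]='l' (match)
Palindrome: Yes


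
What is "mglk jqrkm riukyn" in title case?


Input string: 'mglk jqrkm riukyn'
Operation: capitalize first letter of each word
Word transformations: 'mglk'->'Mglk', 'jqrkm'->'Jqrkm', 'riukyn'->'Riukyn'
Result: Mglk Jqrkm Riukyn


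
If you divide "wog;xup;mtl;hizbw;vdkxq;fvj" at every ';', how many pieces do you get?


Input string: 'wog;xup;mtl;hizbw;vdkxq;fvj'
Delimiter: ';'
Split result: 'wog', 'xup', 'mtl', 'hizbw', 'vdkxq', 'fvj'
Number of parts: 6


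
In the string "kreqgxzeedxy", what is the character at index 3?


Input string: 'kreqgxzeedxy'
Operation: get character at index 3
Index mapping: s[0]='k', s[1]='r', s[2]='e', s[3]='q'
Result: 'q'


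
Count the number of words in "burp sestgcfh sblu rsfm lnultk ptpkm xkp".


Input string: 'burp sestgcfh sblu rsfm lnultk ptpkm xkp'
Operation: split by spaces
Words found: 'burp', 'sestgcfh', 'sblu', 'rsfm', 'lnultk', 'ptpkm', 'xkp'
Word count: 7


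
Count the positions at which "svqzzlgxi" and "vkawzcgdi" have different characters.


String 1: 'svqzzlgxi'
String 2: 'vkawzcgdi'
Compare each position: pos 0: 's'!='v', pos 1: 'v'!='k', pos 2: 'q'!='a', pos 3: 'z'!='w', pos 4: 'z'=='z', pos 5: 'l'!='c', pos 6: 'g'=='g', pos 7: 'x'!='d', pos 8: 'i'=='i'
Differing positions: 6
Hamming distance: 6


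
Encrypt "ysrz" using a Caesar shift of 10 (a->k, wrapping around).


Input: 'ysrz', shift = 10
Operation: for each letter, (position + 10) mod 26
Mapping: 'y'(24+10=34, 34 mod 26=8)->'i', 's'(18+10=28, 28 mod 26=2)->'c', 'r'(17+10=27, 27 mod 26=1)->'b', 'z'(25+10=35, 35 mod 26=9)->'j'
Result: icbj


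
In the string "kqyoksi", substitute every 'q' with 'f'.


Input string: 'kqyoksi'
Operation: replace 'q' with 'f'
Positions of 'q': 1
After replacement: kfyoksi


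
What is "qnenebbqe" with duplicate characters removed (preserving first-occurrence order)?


Input: 'qnenebbqe'
Operation: keep first occurrence of each character
Scan: s[0]='q' new -> keep; s[1]='n' new -> keep; s[2]='e' new -> keep; s[3]='n' seen -> skip; s[4]='e' seen -> skip; s[5]='b' new -> keep; s[6]='b' seen -> skip; s[7]='q' seen -> skip; s[8]='e' seen -> skip
Result: qneb


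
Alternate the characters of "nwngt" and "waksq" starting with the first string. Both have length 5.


String 1: 'nwngt'
String 2: 'waksq'
Operation: alternate characters
Pairs: 'n'+'w', 'w'+'a', 'n'+'k', 'g'+'s', 't'+'q'
Result: nwwankgstq


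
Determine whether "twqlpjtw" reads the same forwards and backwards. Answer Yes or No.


Input string: 'twqlpjtw'
Reversed: 'wtjplqwt'
Compare pairs: s[0]='t' vs s[7]='w' (mismatch), s[1]='w' vs s[6]='t' (mismatch), s[2]='q' vs s[5]='j' (mismatch), s[3]='l' vs s[4]='p' (mismatch)
Palindrome: No


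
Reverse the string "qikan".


Input string: 'qikan'
Operation: reverse character order
Original order: 'q' -> 'i' -> 'k' -> 'a' -> 'n'
Reversed order: 'n' -> 'a' -> 'k' -> 'i' -> 'q'
Result: nakiq


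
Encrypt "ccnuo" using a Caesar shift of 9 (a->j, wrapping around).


Input: 'ccnuo', shift = 9
Operation: for each letter, (position + 9) mod 26
Mapping: 'c'(2+9=11)->'l', 'c'(2+9=11)->'l', 'n'(13+9=22)->'w', 'u'(20+9=29, 29 mod 26=3)->'d', 'o'(14+9=23)->'x'
Result: llwdx


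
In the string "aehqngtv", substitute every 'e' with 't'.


Input string: 'aehqngtv'
Operation: replace 'e' with 't'
Positions of 'e': 1
After replacement: athqngtv


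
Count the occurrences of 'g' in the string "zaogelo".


Input string: 'zaogelo'
Target character: 'g'
Scan each position: s[3]='g'
Matches found at indices: 3
Total: 1


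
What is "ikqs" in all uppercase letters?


Input string: 'ikqs'
Operation: convert each letter to uppercase
Mapping: 'i'->'I', 'k'->'K', 'q'->'Q', 's'->'S'
Result: IKQS


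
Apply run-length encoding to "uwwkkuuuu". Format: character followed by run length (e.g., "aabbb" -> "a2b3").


Input: 'uwwkkuuuu'
Operation: identify consecutive runs
Runs: 'u' -> u1, 'ww' -> w2, 'kk' -> k2, 'uuuu' -> u4
Encoded: u1w2k2u4


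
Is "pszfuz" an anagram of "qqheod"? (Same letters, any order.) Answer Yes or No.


String 1: 'qqheod' -> sorted: 'dehoqq'
String 2: 'pszfuz' -> sorted: 'fpsuzz'
Compare sorted forms: 'dehoqq' != 'fpsuzz'
Anagram: No


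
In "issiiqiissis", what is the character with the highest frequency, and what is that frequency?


Input: 'issiiqiissis'
Operation: tally each character
Counts: 'i':6, 'q':1, 's':5
Maximum: 'i' appears 6 times


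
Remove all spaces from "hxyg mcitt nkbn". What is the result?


Input string: 'hxyg mcitt nkbn'
Operation: remove all spaces
Words: 'hxyg', 'mcitt', 'nkbn'
Join without spaces: hxygmcittnkbn


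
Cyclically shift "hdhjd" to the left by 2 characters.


Input: 'hdhjd', shift = 2
Operation: split at index 2 and swap parts
Front part s[0:2] = 'hd'
Back part s[2:] = 'hjd'
Rotated = back + front = 'hjd' + 'hd'
Result: hjdhd


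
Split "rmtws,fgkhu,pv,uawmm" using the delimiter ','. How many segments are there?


Input string: 'rmtws,fgkhu,pv,uawmm'
Delimiter: ','
Split result: 'rmtws', 'fgkhu', 'pv', 'uawmm'
Number of parts: 4


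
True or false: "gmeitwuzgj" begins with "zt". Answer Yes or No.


Input string: 'gmeitwuzgj'
Prefix to check: 'zt'
First 2 characters of input: 'gm'
Match: False
Result: No


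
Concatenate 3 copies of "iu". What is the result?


Input string: 'iu'
Operation: repeat 3 times
Concatenation: 'iu' + 'iu' + 'iu'
Result: iuiuiu


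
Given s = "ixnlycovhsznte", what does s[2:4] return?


Input string: 'ixnlycovhsznte'
Operation: slice [2:4]
Extract characters: s[2]='n', s[3]='l'
Result: nl


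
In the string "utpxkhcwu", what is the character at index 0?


Input string: 'utpxkhcwu'
Operation: get character at index 0
Index mapping: s[0]='u'
Result: 'u'


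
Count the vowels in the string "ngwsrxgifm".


Input string: 'ngwsrxgifm'
Operation: count vowels (a, e, i, o, u)
Scan: s[0]='n', s[1]='g', s[2]='w', s[3]='s', s[4]='r', s[5]='x', s[6]='g', s[7]='i' (vowel), s[8]='f', s[9]='m'
Vowels found: 1
Result: 1


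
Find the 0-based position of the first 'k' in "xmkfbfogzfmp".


Input string: 'xmkfbfogzfmp'
Target: 'k'
Scanning left to right: s[0]='x', s[1]='m', s[2]='k'
First match at index: 2


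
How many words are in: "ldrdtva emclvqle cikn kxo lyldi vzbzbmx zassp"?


Input string: 'ldrdtva emclvqle cikn kxo lyldi vzbzbmx zassp'
Operation: split by spaces
Words found: 'ldrdtva', 'emclvqle', 'cikn', 'kxo', 'lyldi', 'vzbzbmx', 'zassp'
Word count: 7


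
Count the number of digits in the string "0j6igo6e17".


Input string: '0j6igo6e17'
Operation: count digit characters (0-9)
Scan: '0'(digit), 'j', '6'(digit), 'i', 'g', 'o', '6'(digit), 'e', '1'(digit), '7'(digit)
Digits found: 5
Result: 5


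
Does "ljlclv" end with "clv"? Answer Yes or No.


Input string: 'ljlclv'
Suffix to check: 'clv'
Last 3 characters of input: 'clv'
Match: True
Result: Yes


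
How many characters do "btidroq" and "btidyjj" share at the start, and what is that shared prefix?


String 1: 'btidroq'
String 2: 'btidyjj'
Compare position by position:
pos 0: 'b' vs 'b' match
pos 1: 't' vs 't' match
pos 2: 'i' vs 'i' match
pos 3: 'd' vs 'd' match
pos 4: 'r' vs 'y' differ -> stop
Longest common prefix: "btid" (length 4)


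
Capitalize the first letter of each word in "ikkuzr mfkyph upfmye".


Input string: 'ikkuzr mfkyph upfmye'
Operation: capitalize first letter of each word
Word transformations: 'ikkuzr'->'Ikkuzr', 'mfkyph'->'Mfkyph', 'upfmye'->'Upfmye'
Result: Ikkuzr Mfkyph Upfmye


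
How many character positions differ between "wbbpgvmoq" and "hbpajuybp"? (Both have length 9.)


String 1: 'wbbpgvmoq'
String 2: 'hbpajuybp'
Compare each position: pos 0: 'w'!='h', pos 1: 'b'=='b', pos 2: 'b'!='p', pos 3: 'p'!='a', pos 4: 'g'!='j', pos 5: 'v'!='u', pos 6: 'm'!='y', pos 7: 'o'!='b', pos 8: 'q'!='p'
Differing positions: 8
Hamming distance: 8


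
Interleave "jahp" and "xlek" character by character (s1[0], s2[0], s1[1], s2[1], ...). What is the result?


String 1: 'jahp'
String 2: 'xlek'
Operation: alternate characters
Pairs: 'j'+'x', 'a'+'l', 'h'+'e', 'p'+'k'
Result: jxalhepk


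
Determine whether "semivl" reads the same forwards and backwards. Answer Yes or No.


Input string: 'semivl'
Reversed: 'lvimes'
Compare pairs: s[0]='s' vs s[5]='l' (mismatch), s[1]='e' vs s[4]='v' (mismatch), s[2]='m' vs s[3]='i' (mismatch)
Palindrome: No


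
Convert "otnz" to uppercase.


Input string: 'otnz'
Operation: convert each letter to uppercase
Mapping: 'o'->'O', 't'->'T', 'n'->'N', 'z'->'Z'
Result: OTNZ


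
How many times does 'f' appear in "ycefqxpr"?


Input string: 'ycefqxpr'
Target character: 'f'
Scan each position: s[3]='f'
Matches found at indices: 3
Total: 1


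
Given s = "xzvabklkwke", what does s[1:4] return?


Input string: 'xzvabklkwke'
Operation: slice [1:4]
Extract characters: s[1]='z', s[2]='v', s[3]='a'
Result: zva


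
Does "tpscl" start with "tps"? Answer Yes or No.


Input string: 'tpscl'
Prefix to check: 'tps'
First 3 characters of input: 'tps'
Match: True
Result: Yes


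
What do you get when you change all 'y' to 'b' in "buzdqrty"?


Input string: 'buzdqrty'
Operation: replace 'y' with 'b'
Positions of 'y': 7
After replacement: buzdqrtb


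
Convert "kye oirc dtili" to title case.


Input string: 'kye oirc dtili'
Operation: capitalize first letter of each word
Word transformations: 'kye'->'Kye', 'oirc'->'Oirc', 'dtili'->'Dtili'
Result: Kye Oirc Dtili


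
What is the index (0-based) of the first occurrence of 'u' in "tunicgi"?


Input string: 'tunicgi'
Target: 'u'
Scanning left to right: s[0]='t', s[1]='u'
First match at index: 1


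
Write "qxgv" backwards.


Input string: 'qxgv'
Operation: reverse character order
Original order: 'q' -> 'x' -> 'g' -> 'v'
Reversed order: 'v' -> 'g' -> 'x' -> 'q'
Result: vgxq


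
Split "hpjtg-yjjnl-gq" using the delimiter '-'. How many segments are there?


Input string: 'hpjtg-yjjnl-gq'
Delimiter: '-'
Split result: 'hpjtg', 'yjjnl', 'gq'
Number of parts: 3


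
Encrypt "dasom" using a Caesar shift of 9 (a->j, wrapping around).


Input: 'dasom', shift = 9
Operation: for each letter, (position + 9) mod 26
Mapping: 'd'(3+9=12)->'m', 'a'(0+9=9)->'j', 's'(18+9=27, 27 mod 26=1)->'b', 'o'(14+9=23)->'x', 'm'(12+9=21)->'v'
Result: mjbxv


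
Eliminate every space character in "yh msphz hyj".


Input string: 'yh msphz hyj'
Operation: remove all spaces
Words: 'yh', 'msphz', 'hyj'
Join without spaces: yhmsphzhyj


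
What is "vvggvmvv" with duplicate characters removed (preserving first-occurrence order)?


Input: 'vvggvmvv'
Operation: keep first occurrence of each character
Scan: s[0]='v' new -> keep; s[1]='v' seen -> skip; s[2]='g' new -> keep; s[3]='g' seen -> skip; s[4]='v' seen -> skip; s[5]='m' new -> keep; s[6]='v' seen -> skip; s[7]='v' seen -> skip
Result: vgm


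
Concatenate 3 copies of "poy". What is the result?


Input string: 'poy'
Operation: repeat 3 times
Concatenation: 'poy' + 'poy' + 'poy'
Result: poypoypoy


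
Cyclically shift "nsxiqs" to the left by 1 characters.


Input: 'nsxiqs', shift = 1
Operation: split at index 1 and swap parts
Front part s[0:1] = 'n'
Back part s[1:] = 'sxiqs'
Rotated = back + front = 'sxiqs' + 'n'
Result: sxiqsn


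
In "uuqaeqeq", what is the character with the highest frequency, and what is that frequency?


Input: 'uuqaeqeq'
Operation: tally each character
Counts: 'a':1, 'e':2, 'q':3, 'u':2
Maximum: 'q' appears 3 times


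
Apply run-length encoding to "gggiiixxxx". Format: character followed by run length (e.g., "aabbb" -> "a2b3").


Input: 'gggiiixxxx'
Operation: identify consecutive runs
Runs: 'ggg' -> g3, 'iii' -> i3, 'xxxx' -> x4
Encoded: g3i3x4


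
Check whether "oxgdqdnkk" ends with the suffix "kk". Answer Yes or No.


Input string: 'oxgdqdnkk'
Suffix to check: 'kk'
Last 2 characters of input: 'kk'
Match: True
Result: Yes


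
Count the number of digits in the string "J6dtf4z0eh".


Input string: 'J6dtf4z0eh'
Operation: count digit characters (0-9)
Scan: 'J', '6'(digit), 'd', 't', 'f', '4'(digit), 'z', '0'(digit), 'e', 'h'
Digits found: 3
Result: 3


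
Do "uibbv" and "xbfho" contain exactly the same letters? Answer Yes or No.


String 1: 'uibbv' -> sorted: 'bbiuv'
String 2: 'xbfho' -> sorted: 'bfhox'
Compare sorted forms: 'bbiuv' != 'bfhox'
Anagram: No


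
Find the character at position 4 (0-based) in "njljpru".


Input string: 'njljpru'
Operation: get character at index 4
Index mapping: s[0]='n', s[1]='j', s[2]='l', s[3]='j', s[4]='p'
Result: 'p'


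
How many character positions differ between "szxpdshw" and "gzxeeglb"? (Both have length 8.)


String 1: 'szxpdshw'
String 2: 'gzxeeglb'
Compare each position: pos 0: 's'!='g', pos 1: 'z'=='z', pos 2: 'x'=='x', pos 3: 'p'!='e', pos 4: 'd'!='e', pos 5: 's'!='g', pos 6: 'h'!='l', pos 7: 'w'!='b'
Differing positions: 6
Hamming distance: 6


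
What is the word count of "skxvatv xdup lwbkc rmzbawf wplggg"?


Input string: 'skxvatv xdup lwbkc rmzbawf wplggg'
Operation: split by spaces
Words found: 'skxvatv', 'xdup', 'lwbkc', 'rmzbawf', 'wplggg'
Word count: 5


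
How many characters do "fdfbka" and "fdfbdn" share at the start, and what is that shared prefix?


String 1: 'fdfbka'
String 2: 'fdfbdn'
Compare position by position:
pos 0: 'f' vs 'f' match
pos 1: 'd' vs 'd' match
pos 2: 'f' vs 'f' match
pos 3: 'b' vs 'b' match
pos 4: 'k' vs 'd' differ -> stop
Longest common prefix: "fdfb" (length 4)


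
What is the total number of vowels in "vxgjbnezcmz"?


Input string: 'vxgjbnezcmz'
Operation: count vowels (a, e, i, o, u)
Scan: s[0]='v', s[1]='x', s[2]='g', s[3]='j', s[4]='b', s[5]='n', s[6]='e' (vowel), s[7]='z', s[8]='c', s[9]='m', s[10]='z'
Vowels found: 1
Result: 1


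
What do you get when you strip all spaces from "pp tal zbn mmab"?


Input string: 'pp tal zbn mmab'
Operation: remove all spaces
Words: 'pp', 'tal', 'zbn', 'mmab'
Join without spaces: pptalzbnmmab


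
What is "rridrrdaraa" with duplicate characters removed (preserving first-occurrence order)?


Input: 'rridrrdaraa'
Operation: keep first occurrence of each character
Scan: s[0]='r' new -> keep; s[1]='r' seen -> skip; s[2]='i' new -> keep; s[3]='d' new -> keep; s[4]='r' seen -> skip; s[5]='r' seen -> skip; s[6]='d' seen -> skip; s[7]='a' new -> keep; s[8]='r' seen -> skip; s[9]='a' seen -> skip; s[10]='a' seen -> skip
Result: rida


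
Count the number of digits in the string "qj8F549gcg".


Input string: 'qj8F549gcg'
Operation: count digit characters (0-9)
Scan: 'q', 'j', '8'(digit), 'F', '5'(digit), '4'(digit), '9'(digit), 'g', 'c', 'g'
Digits found: 4
Result: 4


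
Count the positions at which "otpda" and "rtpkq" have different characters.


String 1: 'otpda'
String 2: 'rtpkq'
Compare each position: pos 0: 'o'!='r', pos 1: 't'=='t', pos 2: 'p'=='p', pos 3: 'd'!='k', pos 4: 'a'!='q'
Differing positions: 3
Hamming distance: 3


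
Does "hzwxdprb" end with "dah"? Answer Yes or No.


Input string: 'hzwxdprb'
Suffix to check: 'dah'
Last 3 characters of input: 'prb'
Match: False
Result: No


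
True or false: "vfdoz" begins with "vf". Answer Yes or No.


Input string: 'vfdoz'
Prefix to check: 'vf'
First 2 characters of input: 'vf'
Match: True
Result: Yes


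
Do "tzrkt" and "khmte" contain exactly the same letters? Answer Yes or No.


String 1: 'tzrkt' -> sorted: 'krttz'
String 2: 'khmte' -> sorted: 'ehkmt'
Compare sorted forms: 'krttz' != 'ehkmt'
Anagram: No


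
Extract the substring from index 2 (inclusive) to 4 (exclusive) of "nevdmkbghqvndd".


Input string: 'nevdmkbghqvndd'
Operation: slice [2:4]
Extract characters: s[2]='v', s[3]='d'
Result: vd


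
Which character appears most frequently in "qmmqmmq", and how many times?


Input: 'qmmqmmq'
Operation: tally each character
Counts: 'm':4, 'q':3
Maximum: 'm' appears 4 times


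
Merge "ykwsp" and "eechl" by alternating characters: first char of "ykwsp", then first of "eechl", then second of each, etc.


String 1: 'ykwsp'
String 2: 'eechl'
Operation: alternate characters
Pairs: 'y'+'e', 'k'+'e', 'w'+'c', 's'+'h', 'p'+'l'
Result: yekewcshpl


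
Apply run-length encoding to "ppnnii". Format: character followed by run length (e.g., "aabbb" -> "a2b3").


Input: 'ppnnii'
Operation: identify consecutive runs
Runs: 'pp' -> p2, 'nn' -> n2, 'ii' -> i2
Encoded: p2n2i2


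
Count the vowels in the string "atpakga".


Input string: 'atpakga'
Operation: count vowels (a, e, i, o, u)
Scan: s[0]='a' (vowel), s[1]='t', s[2]='p', s[3]='a' (vowel), s[4]='k', s[5]='g', s[6]='a' (vowel)
Vowels found: 3
Result: 3


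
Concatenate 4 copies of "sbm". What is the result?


Input string: 'sbm'
Operation: repeat 4 times
Concatenation: 'sbm' + 'sbm' + 'sbm' + 'sbm'
Result: sbmsbmsbmsbm


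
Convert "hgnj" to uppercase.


Input string: 'hgnj'
Operation: convert each letter to uppercase
Mapping: 'h'->'H', 'g'->'G', 'n'->'N', 'j'->'J'
Result: HGNJ


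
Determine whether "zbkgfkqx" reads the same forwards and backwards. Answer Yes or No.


Input string: 'zbkgfkqx'
Reversed: 'xqkfgkbz'
Compare pairs: s[0]='z' vs s[7]='x' (mismatch), s[1]='b' vs s[6]='q' (mismatch), s[2]='k' vs s[5]='k' (match), s[3]='g' vs s[4]='f' (mismatch)
Palindrome: No


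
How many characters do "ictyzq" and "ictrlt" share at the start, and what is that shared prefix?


String 1: 'ictyzq'
String 2: 'ictrlt'
Compare position by position:
pos 0: 'i' vs 'i' match
pos 1: 'c' vs 'c' match
pos 2: 't' vs 't' match
pos 3: 'y' vs 'r' differ -> stop
Longest common prefix: "ict" (length 3)


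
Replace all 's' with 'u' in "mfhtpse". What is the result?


Input string: 'mfhtpse'
Operation: replace 's' with 'u'
Positions of 's': 5
After replacement: mfhtpue


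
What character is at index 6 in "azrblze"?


Input string: 'azrblze'
Operation: get character at index 6
Index mapping: s[0]='a', s[1]='z', s[2]='r', s[3]='b', s[4]='l', s[5]='z', s[6]='e'
Result: 'e'


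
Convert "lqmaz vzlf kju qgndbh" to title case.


Input string: 'lqmaz vzlf kju qgndbh'
Operation: capitalize first letter of each word
Word transformations: 'lqmaz'->'Lqmaz', 'vzlf'->'Vzlf', 'kju'->'Kju', 'qgndbh'->'Qgndbh'
Result: Lqmaz Vzlf Kju Qgndbh


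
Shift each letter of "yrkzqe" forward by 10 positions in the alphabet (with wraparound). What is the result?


Input: 'yrkzqe', shift = 10
Operation: for each letter, (position + 10) mod 26
Mapping: 'y'(24+10=34, 34 mod 26=8)->'i', 'r'(17+10=27, 27 mod 26=1)->'b', 'k'(10+10=20)->'u', 'z'(25+10=35, 35 mod 26=9)->'j', 'q'(16+10=26, 26 mod 26=0)->'a', 'e'(4+10=14)->'o'
Result: ibujao


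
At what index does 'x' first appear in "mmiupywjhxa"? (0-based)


Input string: 'mmiupywjhxa'
Target: 'x'
Scanning left to right: s[0]='m', s[1]='m', s[2]='i', s[3]='u', s[4]='p', s[5]='y', s[6]='w', s[7]='j', s[8]='h', s[9]='x'
First match at index: 9


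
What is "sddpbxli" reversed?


Input string: 'sddpbxli'
Operation: reverse character order
Original order: 's' -> 'd' -> 'd' -> 'p' -> 'b' -> 'x' -> 'l' -> 'i'
Reversed order: 'i' -> 'l' -> 'x' -> 'b' -> 'p' -> 'd' -> 'd' -> 's'
Result: ilxbpdds


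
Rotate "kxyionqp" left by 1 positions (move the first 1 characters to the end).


Input: 'kxyionqp', shift = 1
Operation: split at index 1 and swap parts
Front part s[0:1] = 'k'
Back part s[1:] = 'xyionqp'
Rotated = back + front = 'xyionqp' + 'k'
Result: xyionqpk


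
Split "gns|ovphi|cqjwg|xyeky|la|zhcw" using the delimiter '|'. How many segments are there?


Input string: 'gns|ovphi|cqjwg|xyeky|la|zhcw'
Delimiter: '|'
Split result: 'gns', 'ovphi', 'cqjwg', 'xyeky', 'la', 'zhcw'
Number of parts: 6


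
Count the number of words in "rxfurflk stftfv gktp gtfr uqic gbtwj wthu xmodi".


Input string: 'rxfurflk stftfv gktp gtfr uqic gbtwj wthu xmodi'
Operation: split by spaces
Words found: 'rxfurflk', 'stftfv', 'gktp', 'gtfr', 'uqic', 'gbtwj', 'wthu', 'xmodi'
Word count: 8


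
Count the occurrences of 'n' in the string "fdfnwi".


Input string: 'fdfnwi'
Target character: 'n'
Scan each position: s[3]='n'
Matches found at indices: 3
Total: 1


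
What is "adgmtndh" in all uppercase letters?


Input string: 'adgmtndh'
Operation: convert each letter to uppercase
Mapping: 'a'->'A', 'd'->'D', 'g'->'G', 'm'->'M', 't'->'T', 'n'->'N', 'd'->'D', 'h'->'H'
Result: ADGMTNDH


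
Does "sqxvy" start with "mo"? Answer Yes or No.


Input string: 'sqxvy'
Prefix to check: 'mo'
First 2 characters of input: 'sq'
Match: False
Result: No


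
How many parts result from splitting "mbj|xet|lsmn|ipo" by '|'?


Input string: 'mbj|xet|lsmn|ipo'
Delimiter: '|'
Split result: 'mbj', 'xet', 'lsmn', 'ipo'
Number of parts: 4


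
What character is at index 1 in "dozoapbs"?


Input string: 'dozoapbs'
Operation: get character at index 1
Index mapping: s[0]='d', s[1]='o'
Result: 'o'


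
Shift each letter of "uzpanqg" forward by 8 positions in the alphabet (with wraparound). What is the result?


Input: 'uzpanqg', shift = 8
Operation: for each letter, (position + 8) mod 26
Mapping: 'u'(20+8=28, 28 mod 26=2)->'c', 'z'(25+8=33, 33 mod 26=7)->'h', 'p'(15+8=23)->'x', 'a'(0+8=8)->'i', 'n'(13+8=21)->'v', 'q'(16+8=24)->'y', 'g'(6+8=14)->'o'
Result: chxivyo


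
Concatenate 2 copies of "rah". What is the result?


Input string: 'rah'
Operation: repeat 2 times
Concatenation: 'rah' + 'rah'
Result: rahrah


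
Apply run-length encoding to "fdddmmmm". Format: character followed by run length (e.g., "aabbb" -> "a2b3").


Input: 'fdddmmmm'
Operation: identify consecutive runs
Runs: 'f' -> f1, 'ddd' -> d3, 'mmmm' -> m4
Encoded: f1d3m4


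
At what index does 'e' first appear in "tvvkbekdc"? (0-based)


Input string: 'tvvkbekdc'
Target: 'e'
Scanning left to right: s[0]='t', s[1]='v', s[2]='v', s[3]='k', s[4]='b', s[5]='e'
First match at index: 5


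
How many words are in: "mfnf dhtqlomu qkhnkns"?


Input string: 'mfnf dhtqlomu qkhnkns'
Operation: split by spaces
Words found: 'mfnf', 'dhtqlomu', 'qkhnkns'
Word count: 3


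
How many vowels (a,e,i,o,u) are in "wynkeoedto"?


Input string: 'wynkeoedto'
Operation: count vowels (a, e, i, o, u)
Scan: s[0]='w', s[1]='y', s[2]='n', s[3]='k', s[4]='e' (vowel), s[5]='o' (vowel), s[6]='e' (vowel), s[7]='d', s[8]='t', s[9]='o' (vowel)
Vowels found: 4
Result: 4


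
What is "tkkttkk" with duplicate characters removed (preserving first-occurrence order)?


Input: 'tkkttkk'
Operation: keep first occurrence of each character
Scan: s[0]='t' new -> keep; s[1]='k' new -> keep; s[2]='k' seen -> skip; s[3]='t' seen -> skip; s[4]='t' seen -> skip; s[5]='k' seen -> skip; s[6]='k' seen -> skip
Result: tk


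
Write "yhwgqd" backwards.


Input string: 'yhwgqd'
Operation: reverse character order
Original order: 'y' -> 'h' -> 'w' -> 'g' -> 'q' -> 'd'
Reversed order: 'd' -> 'q' -> 'g' -> 'w' -> 'h' -> 'y'
Result: dqgwhy


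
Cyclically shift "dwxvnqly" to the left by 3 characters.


Input: 'dwxvnqly', shift = 3
Operation: split at index 3 and swap parts
Front part s[0:3] = 'dwx'
Back part s[3:] = 'vnqly'
Rotated = back + front = 'vnqly' + 'dwx'
Result: vnqlydwx


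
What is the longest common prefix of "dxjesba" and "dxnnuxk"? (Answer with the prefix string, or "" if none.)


String 1: 'dxjesba'
String 2: 'dxnnuxk'
Compare position by position:
pos 0: 'd' vs 'd' match
pos 1: 'x' vs 'x' match
pos 2: 'j' vs 'n' differ -> stop
Longest common prefix: "dx" (length 2)


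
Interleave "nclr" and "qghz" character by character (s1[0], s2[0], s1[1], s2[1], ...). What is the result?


String 1: 'nclr'
String 2: 'qghz'
Operation: alternate characters
Pairs: 'n'+'q', 'c'+'g', 'l'+'h', 'r'+'z'
Result: nqcglhrz


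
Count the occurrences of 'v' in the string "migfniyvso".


Input string: 'migfniyvso'
Target character: 'v'
Scan each position: s[7]='v'
Matches found at indices: 7
Total: 1


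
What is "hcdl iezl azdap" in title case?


Input string: 'hcdl iezl azdap'
Operation: capitalize first letter of each word
Word transformations: 'hcdl'->'Hcdl', 'iezl'->'Iezl', 'azdap'->'Azdap'
Result: Hcdl Iezl Azdap


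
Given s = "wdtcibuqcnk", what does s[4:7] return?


Input string: 'wdtcibuqcnk'
Operation: slice [4:7]
Extract characters: s[4]='i', s[5]='b', s[6]='u'
Result: ibu


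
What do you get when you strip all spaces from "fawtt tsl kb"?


Input string: 'fawtt tsl kb'
Operation: remove all spaces
Words: 'fawtt', 'tsl', 'kb'
Join without spaces: fawtttslkb


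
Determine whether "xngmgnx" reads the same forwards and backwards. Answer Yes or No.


Input string: 'xngmgnx'
Reversed: 'xngmgnx'
Compare pairs: s[0]='x' vs s[6]='x' (match), s[1]='n' vs s[5]='n' (match), s[2]='g' vs s[4]='g' (match)
Palindrome: Yes
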